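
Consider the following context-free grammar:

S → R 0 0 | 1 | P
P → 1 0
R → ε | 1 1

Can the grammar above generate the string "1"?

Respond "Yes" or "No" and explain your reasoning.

Yes - a valid derivation exists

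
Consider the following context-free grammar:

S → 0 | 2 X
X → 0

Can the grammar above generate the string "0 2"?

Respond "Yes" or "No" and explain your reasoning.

No - no valid derivation exists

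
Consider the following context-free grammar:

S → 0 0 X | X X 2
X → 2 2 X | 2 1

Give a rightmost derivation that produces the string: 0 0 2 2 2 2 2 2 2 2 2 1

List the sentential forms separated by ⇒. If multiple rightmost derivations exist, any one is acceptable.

S ⇒ 0 0 X ⇒ 0 0 2 2 X ⇒ 0 0 2 2 2 2 X ⇒ 0 0 2 2 2 2 2 2 X ⇒ 0 0 2 2 2 2 2 2 2 2 X ⇒ 0 0 2 2 2 2 2 2 2 2 2 1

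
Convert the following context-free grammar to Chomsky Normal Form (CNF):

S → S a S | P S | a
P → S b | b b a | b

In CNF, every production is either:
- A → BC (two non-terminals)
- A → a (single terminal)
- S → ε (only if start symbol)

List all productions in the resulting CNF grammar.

TA → a; S → a; TB → b; P → b; S → S X0; X0 → TA S; S → P S; P → S TB; P → TB X1; X1 → TB TA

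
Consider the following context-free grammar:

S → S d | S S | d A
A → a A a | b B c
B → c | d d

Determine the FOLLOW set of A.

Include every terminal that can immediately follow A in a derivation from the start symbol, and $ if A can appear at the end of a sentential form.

We compute FOLLOW(A) using the standard algorithm.
FOLLOW(S) starts with {$}.
FIRST(A) = {a, b}
FIRST(B) = {c, d}
FIRST(S) = {d}
FOLLOW(A) = {$, a, d}
FOLLOW(B) = {c}
FOLLOW(S) = {$, d}
Therefore, FOLLOW(A) = {$, a, d}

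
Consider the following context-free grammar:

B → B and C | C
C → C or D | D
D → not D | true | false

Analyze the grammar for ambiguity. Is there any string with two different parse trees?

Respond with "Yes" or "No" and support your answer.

No - the grammar is unambiguous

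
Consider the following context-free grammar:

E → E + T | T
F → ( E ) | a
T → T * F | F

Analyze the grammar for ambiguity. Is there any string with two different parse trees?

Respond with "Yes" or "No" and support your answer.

No - the grammar is unambiguous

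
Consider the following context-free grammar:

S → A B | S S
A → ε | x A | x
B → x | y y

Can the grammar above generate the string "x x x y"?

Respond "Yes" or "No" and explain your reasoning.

No - no valid derivation exists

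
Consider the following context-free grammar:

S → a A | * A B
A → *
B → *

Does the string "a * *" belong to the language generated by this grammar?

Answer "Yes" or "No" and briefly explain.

No - no valid derivation exists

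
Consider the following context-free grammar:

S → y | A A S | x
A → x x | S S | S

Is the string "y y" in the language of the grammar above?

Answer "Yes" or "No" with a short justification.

No - no valid derivation exists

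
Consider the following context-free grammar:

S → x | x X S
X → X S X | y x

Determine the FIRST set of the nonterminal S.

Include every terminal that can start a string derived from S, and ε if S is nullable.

We compute FIRST(S) using the standard algorithm.
FIRST(S) = {x}
FIRST(X) = {y}
Therefore, FIRST(S) = {x}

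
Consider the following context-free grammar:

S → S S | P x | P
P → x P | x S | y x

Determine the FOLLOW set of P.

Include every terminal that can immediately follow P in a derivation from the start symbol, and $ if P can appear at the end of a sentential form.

We compute FOLLOW(P) using the standard algorithm.
FOLLOW(S) starts with {$}.
FIRST(P) = {x, y}
FIRST(S) = {x, y}
FOLLOW(P) = {$, x, y}
FOLLOW(S) = {$, x, y}
Therefore, FOLLOW(P) = {$, x, y}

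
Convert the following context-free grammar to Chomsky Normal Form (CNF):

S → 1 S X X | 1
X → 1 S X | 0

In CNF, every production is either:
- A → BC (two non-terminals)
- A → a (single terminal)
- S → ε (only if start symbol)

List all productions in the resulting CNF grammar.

T1 → 1; S → 1; X → 0; S → T1 X0; X0 → S X1; X1 → X X; X → T1 X2; X2 → S X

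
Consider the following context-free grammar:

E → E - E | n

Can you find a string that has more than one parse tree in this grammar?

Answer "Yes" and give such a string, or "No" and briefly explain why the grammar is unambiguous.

Yes - the string 'n - n - n - n - n - n' has two distinct parse trees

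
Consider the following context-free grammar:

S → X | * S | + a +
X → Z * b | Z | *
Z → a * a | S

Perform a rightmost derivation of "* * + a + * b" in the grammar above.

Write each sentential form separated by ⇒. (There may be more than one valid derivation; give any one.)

S ⇒ X ⇒ Z * b ⇒ S * b ⇒ * S * b ⇒ * * S * b ⇒ * * + a + * b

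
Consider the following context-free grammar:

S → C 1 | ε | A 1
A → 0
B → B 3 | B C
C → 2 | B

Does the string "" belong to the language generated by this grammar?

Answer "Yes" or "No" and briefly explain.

Yes - a valid derivation exists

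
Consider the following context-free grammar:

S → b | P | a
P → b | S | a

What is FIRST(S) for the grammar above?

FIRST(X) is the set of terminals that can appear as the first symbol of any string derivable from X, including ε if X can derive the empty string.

We compute FIRST(S) using the standard algorithm.
FIRST(P) = {a, b}
FIRST(S) = {a, b}
Therefore, FIRST(S) = {a, b}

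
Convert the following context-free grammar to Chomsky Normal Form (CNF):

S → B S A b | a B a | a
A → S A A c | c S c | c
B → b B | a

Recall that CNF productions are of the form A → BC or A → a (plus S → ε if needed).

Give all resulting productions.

TB → b; TA → a; S → a; TC → c; A → c; B → a; S → B X0; X0 → S X1; X1 → A TB; S → TA X2; X2 → B TA; A → S X3; X3 → A X4; X4 → A TC; A → TC X5; X5 → S TC; B → TB B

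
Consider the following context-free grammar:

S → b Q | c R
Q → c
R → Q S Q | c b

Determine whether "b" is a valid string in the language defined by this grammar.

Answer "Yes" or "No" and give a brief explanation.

No - no valid derivation exists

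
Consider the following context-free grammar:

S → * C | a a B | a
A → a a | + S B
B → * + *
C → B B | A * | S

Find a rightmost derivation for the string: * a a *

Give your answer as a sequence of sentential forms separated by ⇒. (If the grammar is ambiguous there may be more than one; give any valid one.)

S ⇒ * C ⇒ * A * ⇒ * a a *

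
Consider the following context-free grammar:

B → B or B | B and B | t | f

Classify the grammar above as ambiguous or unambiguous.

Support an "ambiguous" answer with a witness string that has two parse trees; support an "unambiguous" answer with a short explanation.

Ambiguous - the string 't or f and t or f' has two distinct parse trees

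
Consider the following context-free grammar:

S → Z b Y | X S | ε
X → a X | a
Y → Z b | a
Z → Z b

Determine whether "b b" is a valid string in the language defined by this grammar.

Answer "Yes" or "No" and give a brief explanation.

No - no valid derivation exists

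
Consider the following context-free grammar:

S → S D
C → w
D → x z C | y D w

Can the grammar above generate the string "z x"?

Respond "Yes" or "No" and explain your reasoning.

No - no valid derivation exists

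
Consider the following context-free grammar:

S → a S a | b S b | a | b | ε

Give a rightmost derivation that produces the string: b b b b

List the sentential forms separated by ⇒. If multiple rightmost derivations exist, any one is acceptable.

S ⇒ b S b ⇒ b b S b b ⇒ b b b b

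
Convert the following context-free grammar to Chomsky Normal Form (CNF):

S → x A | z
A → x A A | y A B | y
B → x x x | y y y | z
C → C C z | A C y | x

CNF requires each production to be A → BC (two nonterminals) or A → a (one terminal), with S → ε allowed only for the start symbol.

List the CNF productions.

TX → x; S → z; TY → y; A → y; B → z; TZ → z; C → x; S → TX A; A → TX X0; X0 → A A; A → TY X1; X1 → A B; B → TX X2; X2 → TX TX; B → TY X3; X3 → TY TY; C → C X4; X4 → C TZ; C → A X5; X5 → C TY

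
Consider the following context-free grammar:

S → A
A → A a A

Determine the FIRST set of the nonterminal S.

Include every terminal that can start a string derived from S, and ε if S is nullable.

We compute FIRST(S) using the standard algorithm.
FIRST(A) = {}
FIRST(S) = {}
Therefore, FIRST(S) = {}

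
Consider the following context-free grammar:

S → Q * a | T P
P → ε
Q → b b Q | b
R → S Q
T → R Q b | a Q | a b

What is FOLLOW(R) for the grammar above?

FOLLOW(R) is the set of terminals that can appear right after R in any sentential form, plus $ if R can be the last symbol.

We compute FOLLOW(R) using the standard algorithm.
FOLLOW(S) starts with {$}.
FIRST(P) = {ε}
FIRST(Q) = {b}
FIRST(R) = {a, b}
FIRST(S) = {a, b}
FIRST(T) = {a, b}
FOLLOW(P) = {$, b}
FOLLOW(Q) = {$, *, b}
FOLLOW(R) = {b}
FOLLOW(S) = {$, b}
FOLLOW(T) = {$, b}
Therefore, FOLLOW(R) = {b}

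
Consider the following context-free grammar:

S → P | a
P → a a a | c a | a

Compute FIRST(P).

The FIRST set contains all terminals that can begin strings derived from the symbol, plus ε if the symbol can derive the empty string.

We compute FIRST(P) using the standard algorithm.
FIRST(P) = {a, c}
FIRST(S) = {a, c}
Therefore, FIRST(P) = {a, c}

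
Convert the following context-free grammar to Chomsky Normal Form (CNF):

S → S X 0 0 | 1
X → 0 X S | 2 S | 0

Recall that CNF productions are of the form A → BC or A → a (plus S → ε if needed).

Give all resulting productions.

T0 → 0; S → 1; T2 → 2; X → 0; S → S X0; X0 → X X1; X1 → T0 T0; X → T0 X2; X2 → X S; X → T2 S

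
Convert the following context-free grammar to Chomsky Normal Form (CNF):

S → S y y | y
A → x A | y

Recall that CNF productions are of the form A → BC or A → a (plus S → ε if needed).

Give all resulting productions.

TY → y; S → y; TX → x; A → y; S → S X0; X0 → TY TY; A → TX A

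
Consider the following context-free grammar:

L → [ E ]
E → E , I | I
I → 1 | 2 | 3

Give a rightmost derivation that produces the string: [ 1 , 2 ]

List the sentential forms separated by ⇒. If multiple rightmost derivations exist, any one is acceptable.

L ⇒ [ E ] ⇒ [ E , I ] ⇒ [ E , 2 ] ⇒ [ I , 2 ] ⇒ [ 1 , 2 ]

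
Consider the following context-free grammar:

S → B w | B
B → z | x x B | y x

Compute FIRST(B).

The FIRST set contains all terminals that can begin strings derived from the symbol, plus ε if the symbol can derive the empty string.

We compute FIRST(B) using the standard algorithm.
FIRST(B) = {x, y, z}
FIRST(S) = {x, y, z}
Therefore, FIRST(B) = {x, y, z}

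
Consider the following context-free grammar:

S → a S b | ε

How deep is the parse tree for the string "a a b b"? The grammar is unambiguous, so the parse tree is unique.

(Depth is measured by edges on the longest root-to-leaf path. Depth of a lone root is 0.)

3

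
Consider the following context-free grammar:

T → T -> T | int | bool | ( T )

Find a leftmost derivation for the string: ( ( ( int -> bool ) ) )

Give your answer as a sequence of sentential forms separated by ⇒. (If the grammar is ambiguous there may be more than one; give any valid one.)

T ⇒ ( T ) ⇒ ( ( T ) ) ⇒ ( ( ( T ) ) ) ⇒ ( ( ( T -> T ) ) ) ⇒ ( ( ( int -> T ) ) ) ⇒ ( ( ( int -> bool ) ) )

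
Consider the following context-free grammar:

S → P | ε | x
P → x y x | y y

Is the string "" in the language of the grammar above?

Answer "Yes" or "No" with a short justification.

Yes - a valid derivation exists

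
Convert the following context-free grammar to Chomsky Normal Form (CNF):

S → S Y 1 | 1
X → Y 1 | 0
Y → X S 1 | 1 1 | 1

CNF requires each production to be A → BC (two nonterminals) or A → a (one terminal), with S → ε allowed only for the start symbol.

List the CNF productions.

T1 → 1; S → 1; X → 0; Y → 1; S → S X0; X0 → Y T1; X → Y T1; Y → X X1; X1 → S T1; Y → T1 T1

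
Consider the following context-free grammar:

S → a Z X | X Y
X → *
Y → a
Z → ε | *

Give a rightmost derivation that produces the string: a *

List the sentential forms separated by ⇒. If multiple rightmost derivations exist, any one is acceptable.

S ⇒ a Z X ⇒ a Z * ⇒ a *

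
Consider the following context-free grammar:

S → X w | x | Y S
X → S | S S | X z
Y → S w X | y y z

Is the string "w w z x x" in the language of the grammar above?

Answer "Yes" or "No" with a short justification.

No - no valid derivation exists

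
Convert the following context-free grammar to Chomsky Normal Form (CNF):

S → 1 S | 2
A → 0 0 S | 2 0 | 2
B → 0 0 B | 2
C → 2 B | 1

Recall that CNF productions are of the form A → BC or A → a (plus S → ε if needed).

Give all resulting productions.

T1 → 1; S → 2; T0 → 0; T2 → 2; A → 2; B → 2; C → 1; S → T1 S; A → T0 X0; X0 → T0 S; A → T2 T0; B → T0 X1; X1 → T0 B; C → T2 B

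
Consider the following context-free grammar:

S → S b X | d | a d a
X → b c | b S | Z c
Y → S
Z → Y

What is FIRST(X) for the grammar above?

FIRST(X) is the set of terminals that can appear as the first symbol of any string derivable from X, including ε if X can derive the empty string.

We compute FIRST(X) using the standard algorithm.
FIRST(S) = {a, d}
FIRST(X) = {a, b, d}
FIRST(Y) = {a, d}
FIRST(Z) = {a, d}
Therefore, FIRST(X) = {a, b, d}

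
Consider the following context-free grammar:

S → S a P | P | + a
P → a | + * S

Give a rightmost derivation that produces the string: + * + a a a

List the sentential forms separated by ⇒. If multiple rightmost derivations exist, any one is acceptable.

S ⇒ S a P ⇒ S a a ⇒ P a a ⇒ + * S a a ⇒ + * + a a a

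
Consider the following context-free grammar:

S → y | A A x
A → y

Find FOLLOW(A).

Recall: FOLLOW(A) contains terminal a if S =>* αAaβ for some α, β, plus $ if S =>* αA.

We compute FOLLOW(A) using the standard algorithm.
FOLLOW(S) starts with {$}.
FIRST(A) = {y}
FIRST(S) = {y}
FOLLOW(A) = {x, y}
FOLLOW(S) = {$}
Therefore, FOLLOW(A) = {x, y}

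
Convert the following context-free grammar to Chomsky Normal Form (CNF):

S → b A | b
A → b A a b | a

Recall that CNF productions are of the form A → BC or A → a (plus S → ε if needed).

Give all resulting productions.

TB → b; S → b; TA → a; A → a; S → TB A; A → TB X0; X0 → A X1; X1 → TA TB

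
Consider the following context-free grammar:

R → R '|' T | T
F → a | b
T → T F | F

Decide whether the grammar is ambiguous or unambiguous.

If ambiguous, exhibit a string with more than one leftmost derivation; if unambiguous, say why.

Unambiguous - every string in the language has a unique leftmost derivation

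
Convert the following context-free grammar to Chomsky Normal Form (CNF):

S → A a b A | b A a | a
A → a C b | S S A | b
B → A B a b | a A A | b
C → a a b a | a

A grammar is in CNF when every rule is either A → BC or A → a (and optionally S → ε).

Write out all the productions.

TA → a; TB → b; S → a; A → b; B → b; C → a; S → A X0; X0 → TA X1; X1 → TB A; S → TB X2; X2 → A TA; A → TA X3; X3 → C TB; A → S X4; X4 → S A; B → A X5; X5 → B X6; X6 → TA TB; B → TA X7; X7 → A A; C → TA X8; X8 → TA X9; X9 → TB TA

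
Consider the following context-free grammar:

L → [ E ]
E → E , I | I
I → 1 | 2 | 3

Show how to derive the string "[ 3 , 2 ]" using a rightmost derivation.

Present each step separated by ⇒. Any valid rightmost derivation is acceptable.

L ⇒ [ E ] ⇒ [ E , I ] ⇒ [ E , 2 ] ⇒ [ I , 2 ] ⇒ [ 3 , 2 ]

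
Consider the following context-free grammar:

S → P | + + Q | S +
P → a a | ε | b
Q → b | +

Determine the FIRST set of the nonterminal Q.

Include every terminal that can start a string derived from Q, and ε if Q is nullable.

We compute FIRST(Q) using the standard algorithm.
FIRST(P) = {a, b, ε}
FIRST(Q) = {+, b}
FIRST(S) = {+, a, b, ε}
Therefore, FIRST(Q) = {+, b}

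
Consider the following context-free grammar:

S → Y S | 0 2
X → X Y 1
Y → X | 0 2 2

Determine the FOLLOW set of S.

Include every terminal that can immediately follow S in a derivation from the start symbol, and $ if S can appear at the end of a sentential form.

We compute FOLLOW(S) using the standard algorithm.
FOLLOW(S) starts with {$}.
FIRST(S) = {0}
FIRST(X) = {}
FIRST(Y) = {0}
FOLLOW(S) = {$}
FOLLOW(X) = {0, 1}
FOLLOW(Y) = {0, 1}
Therefore, FOLLOW(S) = {$}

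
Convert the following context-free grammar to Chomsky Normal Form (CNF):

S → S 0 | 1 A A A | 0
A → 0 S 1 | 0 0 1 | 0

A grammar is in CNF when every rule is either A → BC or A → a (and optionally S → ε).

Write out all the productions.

T0 → 0; T1 → 1; S → 0; A → 0; S → S T0; S → T1 X0; X0 → A X1; X1 → A A; A → T0 X2; X2 → S T1; A → T0 X3; X3 → T0 T1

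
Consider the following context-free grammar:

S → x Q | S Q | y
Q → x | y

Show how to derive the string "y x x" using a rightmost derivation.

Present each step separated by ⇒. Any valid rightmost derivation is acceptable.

S ⇒ S Q ⇒ S x ⇒ S Q x ⇒ S x x ⇒ y x x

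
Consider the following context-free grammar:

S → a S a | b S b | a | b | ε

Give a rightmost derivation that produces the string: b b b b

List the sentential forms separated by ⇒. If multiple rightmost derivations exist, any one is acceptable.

S ⇒ b S b ⇒ b b S b b ⇒ b b b b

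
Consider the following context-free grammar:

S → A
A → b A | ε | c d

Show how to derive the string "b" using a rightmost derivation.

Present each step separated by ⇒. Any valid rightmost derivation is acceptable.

S ⇒ A ⇒ b A ⇒ b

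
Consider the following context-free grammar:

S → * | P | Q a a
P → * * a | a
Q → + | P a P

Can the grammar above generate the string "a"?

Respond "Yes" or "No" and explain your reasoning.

Yes - a valid derivation exists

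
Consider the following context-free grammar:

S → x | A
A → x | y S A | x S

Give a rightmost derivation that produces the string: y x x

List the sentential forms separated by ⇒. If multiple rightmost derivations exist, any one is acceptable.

S ⇒ A ⇒ y S A ⇒ y S x ⇒ y x x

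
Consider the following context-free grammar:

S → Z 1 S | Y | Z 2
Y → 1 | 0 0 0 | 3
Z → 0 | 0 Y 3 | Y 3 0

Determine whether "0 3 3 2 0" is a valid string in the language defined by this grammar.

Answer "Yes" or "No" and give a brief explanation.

No - no valid derivation exists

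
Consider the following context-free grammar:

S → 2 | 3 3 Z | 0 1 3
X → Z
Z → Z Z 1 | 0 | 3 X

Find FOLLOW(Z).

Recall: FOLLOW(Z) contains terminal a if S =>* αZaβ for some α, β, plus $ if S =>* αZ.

We compute FOLLOW(Z) using the standard algorithm.
FOLLOW(S) starts with {$}.
FIRST(S) = {0, 2, 3}
FIRST(X) = {0, 3}
FIRST(Z) = {0, 3}
FOLLOW(S) = {$}
FOLLOW(X) = {$, 0, 1, 3}
FOLLOW(Z) = {$, 0, 1, 3}
Therefore, FOLLOW(Z) = {$, 0, 1, 3}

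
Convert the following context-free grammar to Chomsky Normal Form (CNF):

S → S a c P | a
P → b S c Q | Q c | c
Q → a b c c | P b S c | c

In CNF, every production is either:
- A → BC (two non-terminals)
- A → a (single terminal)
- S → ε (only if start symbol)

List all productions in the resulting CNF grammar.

TA → a; TC → c; S → a; TB → b; P → c; Q → c; S → S X0; X0 → TA X1; X1 → TC P; P → TB X2; X2 → S X3; X3 → TC Q; P → Q TC; Q → TA X4; X4 → TB X5; X5 → TC TC; Q → P X6; X6 → TB X7; X7 → S TC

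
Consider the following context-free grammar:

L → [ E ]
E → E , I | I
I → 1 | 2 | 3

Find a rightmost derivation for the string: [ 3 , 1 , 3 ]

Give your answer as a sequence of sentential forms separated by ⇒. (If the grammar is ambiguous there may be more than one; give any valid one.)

L ⇒ [ E ] ⇒ [ E , I ] ⇒ [ E , 3 ] ⇒ [ E , I , 3 ] ⇒ [ E , 1 , 3 ] ⇒ [ I , 1 , 3 ] ⇒ [ 3 , 1 , 3 ]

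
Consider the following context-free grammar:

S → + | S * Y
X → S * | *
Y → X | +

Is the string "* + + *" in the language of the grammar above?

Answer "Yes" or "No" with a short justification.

No - no valid derivation exists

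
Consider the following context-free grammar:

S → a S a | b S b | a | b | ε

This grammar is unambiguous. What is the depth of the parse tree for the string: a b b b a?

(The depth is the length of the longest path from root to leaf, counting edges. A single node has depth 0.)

3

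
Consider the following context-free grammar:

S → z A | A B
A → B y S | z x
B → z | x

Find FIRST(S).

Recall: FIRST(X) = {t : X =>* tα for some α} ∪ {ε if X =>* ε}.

We compute FIRST(S) using the standard algorithm.
FIRST(A) = {x, z}
FIRST(B) = {x, z}
FIRST(S) = {x, z}
Therefore, FIRST(S) = {x, z}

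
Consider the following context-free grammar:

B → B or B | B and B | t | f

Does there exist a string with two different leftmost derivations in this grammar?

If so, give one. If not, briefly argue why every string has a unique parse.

Yes - the string 'f or t and f and t or f' has two distinct leftmost derivations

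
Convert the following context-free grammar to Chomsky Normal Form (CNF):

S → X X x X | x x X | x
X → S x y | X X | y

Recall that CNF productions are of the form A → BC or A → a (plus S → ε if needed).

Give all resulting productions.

TX → x; S → x; TY → y; X → y; S → X X0; X0 → X X1; X1 → TX X; S → TX X2; X2 → TX X; X → S X3; X3 → TX TY; X → X X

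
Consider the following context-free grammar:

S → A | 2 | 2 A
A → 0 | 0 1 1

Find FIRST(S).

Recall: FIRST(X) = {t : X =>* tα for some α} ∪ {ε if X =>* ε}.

We compute FIRST(S) using the standard algorithm.
FIRST(A) = {0}
FIRST(S) = {0, 2}
Therefore, FIRST(S) = {0, 2}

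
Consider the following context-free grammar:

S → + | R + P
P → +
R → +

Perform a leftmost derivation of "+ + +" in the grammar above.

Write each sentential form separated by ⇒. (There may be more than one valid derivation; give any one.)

S ⇒ R + P ⇒ + + P ⇒ + + +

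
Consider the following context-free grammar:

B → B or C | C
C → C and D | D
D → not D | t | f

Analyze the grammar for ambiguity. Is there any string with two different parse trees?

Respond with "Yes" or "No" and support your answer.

No - the grammar is unambiguous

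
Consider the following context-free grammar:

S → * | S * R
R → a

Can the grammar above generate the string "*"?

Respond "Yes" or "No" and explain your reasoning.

Yes - a valid derivation exists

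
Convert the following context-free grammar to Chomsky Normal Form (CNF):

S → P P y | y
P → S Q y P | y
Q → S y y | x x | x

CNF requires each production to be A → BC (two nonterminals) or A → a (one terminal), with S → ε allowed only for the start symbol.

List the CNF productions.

TY → y; S → y; P → y; TX → x; Q → x; S → P X0; X0 → P TY; P → S X1; X1 → Q X2; X2 → TY P; Q → S X3; X3 → TY TY; Q → TX TX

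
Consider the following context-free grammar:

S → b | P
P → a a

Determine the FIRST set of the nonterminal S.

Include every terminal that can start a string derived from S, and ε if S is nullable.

We compute FIRST(S) using the standard algorithm.
FIRST(P) = {a}
FIRST(S) = {a, b}
Therefore, FIRST(S) = {a, b}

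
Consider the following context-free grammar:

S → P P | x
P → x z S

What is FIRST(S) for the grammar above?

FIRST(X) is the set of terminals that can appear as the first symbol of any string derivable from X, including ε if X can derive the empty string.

We compute FIRST(S) using the standard algorithm.
FIRST(P) = {x}
FIRST(S) = {x}
Therefore, FIRST(S) = {x}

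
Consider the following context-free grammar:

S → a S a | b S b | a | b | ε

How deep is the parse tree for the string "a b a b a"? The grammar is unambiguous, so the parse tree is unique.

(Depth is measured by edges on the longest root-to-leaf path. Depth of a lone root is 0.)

3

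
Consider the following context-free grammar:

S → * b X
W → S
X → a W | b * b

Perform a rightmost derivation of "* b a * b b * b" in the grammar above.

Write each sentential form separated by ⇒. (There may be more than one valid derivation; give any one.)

S ⇒ * b X ⇒ * b a W ⇒ * b a S ⇒ * b a * b X ⇒ * b a * b b * b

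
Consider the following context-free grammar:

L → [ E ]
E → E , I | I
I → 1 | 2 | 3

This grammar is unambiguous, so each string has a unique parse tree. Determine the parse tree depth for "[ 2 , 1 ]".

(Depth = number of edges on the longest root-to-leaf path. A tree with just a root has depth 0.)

4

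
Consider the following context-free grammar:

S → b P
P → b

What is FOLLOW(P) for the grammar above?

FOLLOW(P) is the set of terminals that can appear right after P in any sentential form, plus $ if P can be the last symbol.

We compute FOLLOW(P) using the standard algorithm.
FOLLOW(S) starts with {$}.
FIRST(P) = {b}
FIRST(S) = {b}
FOLLOW(P) = {$}
FOLLOW(S) = {$}
Therefore, FOLLOW(P) = {$}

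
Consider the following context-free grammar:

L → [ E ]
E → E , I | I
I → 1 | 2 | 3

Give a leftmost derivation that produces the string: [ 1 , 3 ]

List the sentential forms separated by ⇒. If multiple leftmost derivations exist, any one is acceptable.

L ⇒ [ E ] ⇒ [ E , I ] ⇒ [ I , I ] ⇒ [ 1 , I ] ⇒ [ 1 , 3 ]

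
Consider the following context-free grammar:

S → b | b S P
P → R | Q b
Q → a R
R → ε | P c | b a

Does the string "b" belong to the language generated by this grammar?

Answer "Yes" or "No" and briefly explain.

Yes - a valid derivation exists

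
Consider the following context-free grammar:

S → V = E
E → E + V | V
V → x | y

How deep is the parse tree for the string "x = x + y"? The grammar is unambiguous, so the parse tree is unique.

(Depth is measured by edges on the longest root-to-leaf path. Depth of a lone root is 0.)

4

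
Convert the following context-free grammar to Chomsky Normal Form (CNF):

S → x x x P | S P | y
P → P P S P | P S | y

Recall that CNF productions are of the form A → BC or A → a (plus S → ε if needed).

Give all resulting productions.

TX → x; S → y; P → y; S → TX X0; X0 → TX X1; X1 → TX P; S → S P; P → P X2; X2 → P X3; X3 → S P; P → P S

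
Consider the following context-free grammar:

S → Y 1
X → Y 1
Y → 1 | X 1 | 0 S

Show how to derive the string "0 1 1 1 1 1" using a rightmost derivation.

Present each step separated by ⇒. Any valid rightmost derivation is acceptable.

S ⇒ Y 1 ⇒ X 1 1 ⇒ Y 1 1 1 ⇒ 0 S 1 1 1 ⇒ 0 Y 1 1 1 1 ⇒ 0 1 1 1 1 1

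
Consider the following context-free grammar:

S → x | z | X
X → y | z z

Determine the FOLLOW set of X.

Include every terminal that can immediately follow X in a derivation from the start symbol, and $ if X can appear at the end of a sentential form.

We compute FOLLOW(X) using the standard algorithm.
FOLLOW(S) starts with {$}.
FIRST(S) = {x, y, z}
FIRST(X) = {y, z}
FOLLOW(S) = {$}
FOLLOW(X) = {$}
Therefore, FOLLOW(X) = {$}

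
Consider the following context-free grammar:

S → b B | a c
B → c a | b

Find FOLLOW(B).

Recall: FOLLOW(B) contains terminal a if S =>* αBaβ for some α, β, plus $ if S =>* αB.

We compute FOLLOW(B) using the standard algorithm.
FOLLOW(S) starts with {$}.
FIRST(B) = {b, c}
FIRST(S) = {a, b}
FOLLOW(B) = {$}
FOLLOW(S) = {$}
Therefore, FOLLOW(B) = {$}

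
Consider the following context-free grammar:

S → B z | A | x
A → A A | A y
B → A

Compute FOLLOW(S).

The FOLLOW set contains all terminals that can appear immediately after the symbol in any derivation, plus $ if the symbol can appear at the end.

We compute FOLLOW(S) using the standard algorithm.
FOLLOW(S) starts with {$}.
FIRST(A) = {}
FIRST(B) = {}
FIRST(S) = {x}
FOLLOW(A) = {$, y, z}
FOLLOW(B) = {z}
FOLLOW(S) = {$}
Therefore, FOLLOW(S) = {$}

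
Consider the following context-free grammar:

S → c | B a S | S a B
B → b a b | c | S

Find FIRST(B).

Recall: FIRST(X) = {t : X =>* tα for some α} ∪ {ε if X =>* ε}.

We compute FIRST(B) using the standard algorithm.
FIRST(B) = {b, c}
FIRST(S) = {b, c}
Therefore, FIRST(B) = {b, c}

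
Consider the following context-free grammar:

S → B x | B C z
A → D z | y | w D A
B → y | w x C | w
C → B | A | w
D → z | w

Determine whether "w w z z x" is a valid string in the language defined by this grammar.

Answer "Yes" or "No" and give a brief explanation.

No - no valid derivation exists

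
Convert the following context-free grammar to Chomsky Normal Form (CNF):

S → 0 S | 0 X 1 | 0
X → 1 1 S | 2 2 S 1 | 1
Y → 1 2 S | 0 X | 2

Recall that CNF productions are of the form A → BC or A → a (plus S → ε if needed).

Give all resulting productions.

T0 → 0; T1 → 1; S → 0; T2 → 2; X → 1; Y → 2; S → T0 S; S → T0 X0; X0 → X T1; X → T1 X1; X1 → T1 S; X → T2 X2; X2 → T2 X3; X3 → S T1; Y → T1 X4; X4 → T2 S; Y → T0 X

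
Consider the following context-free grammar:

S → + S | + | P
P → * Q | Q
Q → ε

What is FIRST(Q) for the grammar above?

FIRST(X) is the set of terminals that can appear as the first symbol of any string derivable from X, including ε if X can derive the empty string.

We compute FIRST(Q) using the standard algorithm.
FIRST(P) = {*, ε}
FIRST(Q) = {ε}
FIRST(S) = {*, +, ε}
Therefore, FIRST(Q) = {ε}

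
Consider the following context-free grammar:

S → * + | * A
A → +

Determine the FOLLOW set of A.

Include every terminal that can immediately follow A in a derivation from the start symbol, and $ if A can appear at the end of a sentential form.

We compute FOLLOW(A) using the standard algorithm.
FOLLOW(S) starts with {$}.
FIRST(A) = {+}
FIRST(S) = {*}
FOLLOW(A) = {$}
FOLLOW(S) = {$}
Therefore, FOLLOW(A) = {$}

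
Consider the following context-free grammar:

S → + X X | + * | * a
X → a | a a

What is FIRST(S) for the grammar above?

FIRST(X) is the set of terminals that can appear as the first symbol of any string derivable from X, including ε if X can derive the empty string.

We compute FIRST(S) using the standard algorithm.
FIRST(S) = {*, +}
FIRST(X) = {a}
Therefore, FIRST(S) = {*, +}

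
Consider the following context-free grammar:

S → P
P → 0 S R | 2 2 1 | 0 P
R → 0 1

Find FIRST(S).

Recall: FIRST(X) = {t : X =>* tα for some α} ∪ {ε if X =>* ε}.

We compute FIRST(S) using the standard algorithm.
FIRST(P) = {0, 2}
FIRST(R) = {0}
FIRST(S) = {0, 2}
Therefore, FIRST(S) = {0, 2}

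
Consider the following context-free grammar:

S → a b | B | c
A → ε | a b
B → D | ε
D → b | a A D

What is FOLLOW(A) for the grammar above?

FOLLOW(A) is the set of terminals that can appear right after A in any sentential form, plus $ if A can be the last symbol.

We compute FOLLOW(A) using the standard algorithm.
FOLLOW(S) starts with {$}.
FIRST(A) = {a, ε}
FIRST(B) = {a, b, ε}
FIRST(D) = {a, b}
FIRST(S) = {a, b, c, ε}
FOLLOW(A) = {a, b}
FOLLOW(B) = {$}
FOLLOW(D) = {$}
FOLLOW(S) = {$}
Therefore, FOLLOW(A) = {a, b}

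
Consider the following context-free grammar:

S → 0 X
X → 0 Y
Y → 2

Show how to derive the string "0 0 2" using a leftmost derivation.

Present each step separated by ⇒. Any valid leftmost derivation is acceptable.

S ⇒ 0 X ⇒ 0 0 Y ⇒ 0 0 2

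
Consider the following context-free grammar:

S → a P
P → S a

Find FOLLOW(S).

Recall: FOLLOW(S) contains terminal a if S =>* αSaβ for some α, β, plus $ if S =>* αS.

We compute FOLLOW(S) using the standard algorithm.
FOLLOW(S) starts with {$}.
FIRST(P) = {a}
FIRST(S) = {a}
FOLLOW(P) = {$, a}
FOLLOW(S) = {$, a}
Therefore, FOLLOW(S) = {$, a}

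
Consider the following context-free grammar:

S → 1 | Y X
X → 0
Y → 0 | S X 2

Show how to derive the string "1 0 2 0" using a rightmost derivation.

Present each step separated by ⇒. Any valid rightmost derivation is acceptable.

S ⇒ Y X ⇒ Y 0 ⇒ S X 2 0 ⇒ S 0 2 0 ⇒ 1 0 2 0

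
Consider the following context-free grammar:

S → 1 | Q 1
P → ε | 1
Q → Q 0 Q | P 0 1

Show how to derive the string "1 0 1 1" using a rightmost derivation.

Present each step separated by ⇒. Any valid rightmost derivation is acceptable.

S ⇒ Q 1 ⇒ P 0 1 1 ⇒ 1 0 1 1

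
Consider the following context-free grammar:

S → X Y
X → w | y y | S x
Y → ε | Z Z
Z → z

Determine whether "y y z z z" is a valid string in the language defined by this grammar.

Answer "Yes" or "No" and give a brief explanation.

No - no valid derivation exists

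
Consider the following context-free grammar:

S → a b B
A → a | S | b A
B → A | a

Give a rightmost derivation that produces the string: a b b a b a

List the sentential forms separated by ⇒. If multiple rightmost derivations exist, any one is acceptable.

S ⇒ a b B ⇒ a b A ⇒ a b b A ⇒ a b b S ⇒ a b b a b B ⇒ a b b a b a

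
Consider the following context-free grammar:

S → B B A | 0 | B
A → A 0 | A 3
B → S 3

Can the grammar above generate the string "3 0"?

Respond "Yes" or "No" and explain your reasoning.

No - no valid derivation exists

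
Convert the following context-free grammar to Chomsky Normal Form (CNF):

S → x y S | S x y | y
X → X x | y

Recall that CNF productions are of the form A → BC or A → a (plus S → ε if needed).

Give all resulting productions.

TX → x; TY → y; S → y; X → y; S → TX X0; X0 → TY S; S → S X1; X1 → TX TY; X → X TX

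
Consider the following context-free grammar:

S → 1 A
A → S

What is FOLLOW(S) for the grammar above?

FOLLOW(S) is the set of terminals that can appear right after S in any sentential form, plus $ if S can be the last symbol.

We compute FOLLOW(S) using the standard algorithm.
FOLLOW(S) starts with {$}.
FIRST(A) = {1}
FIRST(S) = {1}
FOLLOW(A) = {$}
FOLLOW(S) = {$}
Therefore, FOLLOW(S) = {$}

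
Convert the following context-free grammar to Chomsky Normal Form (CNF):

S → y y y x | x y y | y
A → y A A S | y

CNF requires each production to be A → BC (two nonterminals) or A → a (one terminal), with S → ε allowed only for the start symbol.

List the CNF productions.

TY → y; TX → x; S → y; A → y; S → TY X0; X0 → TY X1; X1 → TY TX; S → TX X2; X2 → TY TY; A → TY X3; X3 → A X4; X4 → A S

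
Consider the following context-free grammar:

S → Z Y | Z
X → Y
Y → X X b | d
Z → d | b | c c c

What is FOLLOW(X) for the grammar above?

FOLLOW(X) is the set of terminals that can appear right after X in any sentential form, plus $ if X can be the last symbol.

We compute FOLLOW(X) using the standard algorithm.
FOLLOW(S) starts with {$}.
FIRST(S) = {b, c, d}
FIRST(X) = {d}
FIRST(Y) = {d}
FIRST(Z) = {b, c, d}
FOLLOW(S) = {$}
FOLLOW(X) = {b, d}
FOLLOW(Y) = {$, b, d}
FOLLOW(Z) = {$, d}
Therefore, FOLLOW(X) = {b, d}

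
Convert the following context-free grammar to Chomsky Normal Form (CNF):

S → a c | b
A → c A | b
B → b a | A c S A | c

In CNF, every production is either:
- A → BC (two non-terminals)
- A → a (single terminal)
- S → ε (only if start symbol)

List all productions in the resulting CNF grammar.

TA → a; TC → c; S → b; A → b; TB → b; B → c; S → TA TC; A → TC A; B → TB TA; B → A X0; X0 → TC X1; X1 → S A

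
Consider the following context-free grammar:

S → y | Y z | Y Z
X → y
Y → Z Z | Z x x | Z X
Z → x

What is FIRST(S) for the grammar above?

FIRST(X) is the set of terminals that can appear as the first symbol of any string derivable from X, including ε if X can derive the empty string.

We compute FIRST(S) using the standard algorithm.
FIRST(S) = {x, y}
FIRST(X) = {y}
FIRST(Y) = {x}
FIRST(Z) = {x}
Therefore, FIRST(S) = {x, y}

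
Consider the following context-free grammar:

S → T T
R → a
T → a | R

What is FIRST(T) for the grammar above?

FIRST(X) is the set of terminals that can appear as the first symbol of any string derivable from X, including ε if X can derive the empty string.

We compute FIRST(T) using the standard algorithm.
FIRST(R) = {a}
FIRST(S) = {a}
FIRST(T) = {a}
Therefore, FIRST(T) = {a}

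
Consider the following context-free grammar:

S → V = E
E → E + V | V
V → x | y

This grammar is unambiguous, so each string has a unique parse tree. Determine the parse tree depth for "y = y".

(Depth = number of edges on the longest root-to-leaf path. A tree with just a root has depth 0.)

3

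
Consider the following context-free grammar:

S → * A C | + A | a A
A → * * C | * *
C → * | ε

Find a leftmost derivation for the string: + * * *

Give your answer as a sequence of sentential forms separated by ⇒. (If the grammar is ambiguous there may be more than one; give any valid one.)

S ⇒ + A ⇒ + * * C ⇒ + * * *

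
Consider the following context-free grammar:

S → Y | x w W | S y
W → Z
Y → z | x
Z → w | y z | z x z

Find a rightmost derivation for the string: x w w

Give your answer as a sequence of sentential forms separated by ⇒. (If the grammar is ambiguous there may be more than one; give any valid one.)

S ⇒ x w W ⇒ x w Z ⇒ x w w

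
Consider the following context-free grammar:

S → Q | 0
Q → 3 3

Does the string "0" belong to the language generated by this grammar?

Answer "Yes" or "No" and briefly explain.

Yes - a valid derivation exists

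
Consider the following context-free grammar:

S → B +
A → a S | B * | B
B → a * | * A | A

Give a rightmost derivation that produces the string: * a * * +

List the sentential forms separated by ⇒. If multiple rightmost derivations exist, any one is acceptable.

S ⇒ B + ⇒ * A + ⇒ * B * + ⇒ * a * * +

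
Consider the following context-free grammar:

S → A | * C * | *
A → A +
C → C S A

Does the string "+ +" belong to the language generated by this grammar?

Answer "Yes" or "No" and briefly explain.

No - no valid derivation exists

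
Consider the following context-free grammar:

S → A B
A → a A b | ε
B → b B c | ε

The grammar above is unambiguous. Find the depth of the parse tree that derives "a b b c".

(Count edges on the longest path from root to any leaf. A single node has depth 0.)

3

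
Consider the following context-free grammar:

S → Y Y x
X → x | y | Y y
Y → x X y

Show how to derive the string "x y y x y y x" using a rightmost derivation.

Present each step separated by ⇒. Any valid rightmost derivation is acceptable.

S ⇒ Y Y x ⇒ Y x X y x ⇒ Y x y y x ⇒ x X y x y y x ⇒ x y y x y y x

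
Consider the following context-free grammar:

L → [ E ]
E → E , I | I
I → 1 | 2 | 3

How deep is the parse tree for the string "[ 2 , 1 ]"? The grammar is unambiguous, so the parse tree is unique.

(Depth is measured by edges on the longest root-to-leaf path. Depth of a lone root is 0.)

4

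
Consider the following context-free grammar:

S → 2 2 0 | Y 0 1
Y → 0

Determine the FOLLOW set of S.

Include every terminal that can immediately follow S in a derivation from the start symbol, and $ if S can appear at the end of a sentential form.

We compute FOLLOW(S) using the standard algorithm.
FOLLOW(S) starts with {$}.
FIRST(S) = {0, 2}
FIRST(Y) = {0}
FOLLOW(S) = {$}
FOLLOW(Y) = {0}
Therefore, FOLLOW(S) = {$}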